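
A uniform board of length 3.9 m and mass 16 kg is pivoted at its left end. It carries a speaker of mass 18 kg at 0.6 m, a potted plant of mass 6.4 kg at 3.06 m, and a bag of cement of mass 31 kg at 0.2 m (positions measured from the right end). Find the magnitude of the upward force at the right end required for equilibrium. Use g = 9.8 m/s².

F ≈ 529 N

Sum moments about the left end (the unknown pivot reaction has zero arm there).
Beam weight: 16 × 9.8 = 156.8 N down at 1.95 m → arm 1.95 m, τ = 156.8 × 1.95 = 305.8 N·m clockwise.
Speaker: 18 × 9.8 = 176.4 N down at 0.6 m → arm 3.3 m, τ = 176.4 × 3.3 = 582.1 N·m clockwise.
Potted plant: 6.4 × 9.8 = 62.72 N down at 3.06 m → arm 0.84 m, τ = 62.72 × 0.84 = 52.68 N·m clockwise.
Bag of cement: 31 × 9.8 = 303.8 N down at 0.2 m → arm 3.7 m, τ = 303.8 × 3.7 = 1124 N·m clockwise.
Net moment of the loads = 2065 N·m clockwise.
The upward force F acts at the right end, arm 3.9 m, giving F × 3.9 counterclockwise.
For rotational equilibrium, F × 3.9 = 2065, so F = 2065 / 3.9 = 529 N.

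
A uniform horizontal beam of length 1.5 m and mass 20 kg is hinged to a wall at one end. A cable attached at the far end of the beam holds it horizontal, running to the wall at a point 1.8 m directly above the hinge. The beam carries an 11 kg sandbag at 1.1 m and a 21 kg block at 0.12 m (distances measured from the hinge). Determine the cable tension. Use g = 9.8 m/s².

Take moments about the hinge.
Beam weight: 20 × 9.8 = 196 N down at 0.75 m → arm 0.75 m, τ = 196 × 0.75 = 147 N·m clockwise.
Sandbag: 11 × 9.8 = 107.8 N down at 1.1 m → arm 1.1 m, τ = 107.8 × 1.1 = 118.6 N·m clockwise.
Block: 21 × 9.8 = 205.8 N down at 0.12 m → arm 0.12 m, τ = 205.8 × 0.12 = 24.7 N·m clockwise.
Total clockwise load moment = 290.3 N·m.
The cable tension T acts at 1.5 m; only its component perpendicular to the beam, T sinθ, produces torque. sinθ = h/√(h²+d²) = 1.8/√(1.8²+1.5²) = 0.7682.
For rotational equilibrium, T × 1.5 × 0.7682 = 290.3, so T = 290.3 / 1.152 = 252 N.

T ≈ 252 N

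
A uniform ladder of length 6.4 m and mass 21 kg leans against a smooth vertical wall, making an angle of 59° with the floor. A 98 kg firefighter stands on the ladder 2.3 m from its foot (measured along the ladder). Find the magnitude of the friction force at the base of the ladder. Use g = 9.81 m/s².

f ≈ 269 N

Taking torques about the foot of the ladder:
Ladder weight 21×9.81 = 206 N acts at 3.2 m along the ladder; its horizontal arm is 3.2·cos59° = 1.648 m → τ = 339.5 N·m clockwise.
Firefighter: 98×9.81 = 961.4 N at 2.3 m → arm 1.185 m → τ = 1139 N·m clockwise.
Wall normal N acts horizontally at the top; its moment arm is the height L sinθ = 6.4·sin59° = 5.486 m, counterclockwise.
Στ = 0 ⇒ N × 5.486 = 1478 ⇒ N = 269 N.
ΣFx = 0: friction at the foot balances the wall's push, so f = N_wall = 269 N.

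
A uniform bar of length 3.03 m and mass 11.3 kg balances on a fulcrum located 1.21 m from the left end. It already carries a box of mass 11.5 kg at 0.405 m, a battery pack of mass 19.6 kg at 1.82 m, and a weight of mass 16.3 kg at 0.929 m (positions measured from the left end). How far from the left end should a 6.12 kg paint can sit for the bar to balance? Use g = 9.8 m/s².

Sum moments about the fulcrum (at 1.21 m from the left end) (the support reaction has zero arm there).
Beam weight: 11.3 × 9.8 = 110.7 N down at 1.515 m → arm 0.305 m, τ = 110.7 × 0.305 = 33.76 N·m clockwise.
Box: 11.5 × 9.8 = 112.7 N down at 0.405 m → arm 0.805 m, τ = 112.7 × 0.805 = 90.72 N·m counterclockwise.
Battery pack: 19.6 × 9.8 = 192.1 N down at 1.82 m → arm 0.61 m, τ = 192.1 × 0.61 = 117.2 N·m clockwise.
Weight: 16.3 × 9.8 = 159.7 N down at 0.929 m → arm 0.281 m, τ = 159.7 × 0.281 = 44.88 N·m counterclockwise.
Net moment of existing loads = 15.36 N·m clockwise.
The paint can weighs 6.12 × 9.8 = 59.98 N and must supply an equal counterclockwise moment, so its lever arm about the fulcrum is 15.36 / 59.98 = 0.256 m.
That puts it at 1.21 − 0.256 = 0.954 m from the left end.

x ≈ 0.954 m from the left end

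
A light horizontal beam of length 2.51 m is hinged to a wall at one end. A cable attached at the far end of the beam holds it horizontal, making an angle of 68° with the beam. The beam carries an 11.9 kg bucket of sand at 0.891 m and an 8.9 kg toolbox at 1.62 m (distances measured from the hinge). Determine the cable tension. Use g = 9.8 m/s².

About the hinge:
Bucket of sand: 11.9 × 9.8 = 116.6 N down at 0.891 m → arm 0.891 m, τ = 116.6 × 0.891 = 103.9 N·m clockwise.
Toolbox: 8.9 × 9.8 = 87.22 N down at 1.62 m → arm 1.62 m, τ = 87.22 × 1.62 = 141.3 N·m clockwise.
Total clockwise load moment = 245.2 N·m.
The cable tension T acts at 2.51 m; only its component perpendicular to the beam, T sinθ, produces torque. sin 68° = 0.9272.
Balancing moments: T × 2.51 × 0.9272 = 245.2, giving T = 245.2 / 2.327 = 105 N.

T ≈ 105 N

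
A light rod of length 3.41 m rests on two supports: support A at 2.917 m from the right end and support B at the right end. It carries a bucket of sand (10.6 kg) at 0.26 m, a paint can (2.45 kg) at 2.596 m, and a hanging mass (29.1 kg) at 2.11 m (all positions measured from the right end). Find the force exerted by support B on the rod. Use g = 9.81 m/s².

Take moments about support A.
Bucket of sand: 10.6 × 9.81 = 104 N down at 0.26 m → arm 2.657 m, τ = 104 × 2.657 = 276.3 N·m clockwise.
Paint can: 2.45 × 9.81 = 24.03 N down at 2.596 m → arm 0.321 m, τ = 24.03 × 0.321 = 7.714 N·m clockwise.
Hanging mass: 29.1 × 9.81 = 285.5 N down at 2.11 m → arm 0.807 m, τ = 285.5 × 0.807 = 230.4 N·m clockwise.
Net load moment about support A = 514.4 N·m clockwise.
Reaction R at support B is upward at 0 m, arm 2.917 m → moment R × 2.917 counterclockwise.
For rotational equilibrium, R × 2.917 = 514.4, so R = 176 N.

R_B ≈ 176 N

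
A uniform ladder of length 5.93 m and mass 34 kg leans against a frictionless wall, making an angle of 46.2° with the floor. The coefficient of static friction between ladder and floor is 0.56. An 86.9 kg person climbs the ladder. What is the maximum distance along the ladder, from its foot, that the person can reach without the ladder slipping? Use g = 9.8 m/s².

d ≈ 3.66 m

Taking torques about the foot of the ladder:
Ladder weight 34×9.8 = 333.2 N acts at 2.965 m along the ladder; its horizontal arm is 2.965·cos46.2° = 2.052 m → τ = 683.7 N·m clockwise.
Person weight 86.9×9.8 = 851.6 N at distance d → arm d·cos46.2° → τ = 851.6·d·0.6921 clockwise.
Wall normal N at the top has arm L sinθ = 4.28 m counterclockwise, so Στ = 0 gives N·4.28 = 683.7 + 589.4·d.
ΣFy = 0 ⇒ N_floor = 1185 N, so the maximum friction is μ_s·N_floor = 0.56×1185 = 663.6 N. ΣFx = 0 ⇒ N_wall = f, so at the slipping point N = 663.6 N.
Substituting: 663.6×4.28 = 683.7 + 589.4·d ⇒ d = (2840 − 683.7) / 589.4 = 3.66 m.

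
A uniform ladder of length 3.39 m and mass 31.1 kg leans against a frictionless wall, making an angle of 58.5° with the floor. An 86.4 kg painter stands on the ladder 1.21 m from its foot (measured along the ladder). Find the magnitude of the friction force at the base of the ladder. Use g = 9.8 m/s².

f ≈ 279 N

Taking torques about the foot of the ladder:
Ladder weight 31.1×9.8 = 304.8 N acts at 1.695 m along the ladder; its horizontal arm is 1.695·cos58.5° = 0.8856 m → τ = 269.9 N·m clockwise.
Painter: 86.4×9.8 = 846.7 N at 1.21 m → arm 0.6322 m → τ = 535.3 N·m clockwise.
Wall normal N acts horizontally at the top; its moment arm is the height L sinθ = 3.39·sin58.5° = 2.89 m, counterclockwise.
Στ = 0 ⇒ N × 2.89 = 805.2 ⇒ N = 279 N.
ΣFx = 0: friction at the foot balances the wall's push, so f = N_wall = 279 N.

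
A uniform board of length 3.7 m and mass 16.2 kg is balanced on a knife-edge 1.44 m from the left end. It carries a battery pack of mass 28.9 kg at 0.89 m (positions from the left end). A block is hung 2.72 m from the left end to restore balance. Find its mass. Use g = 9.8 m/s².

Taking torques about the knife-edge (at 1.44 m from the left end):
Beam weight: 16.2 × 9.8 = 158.8 N down at 1.85 m → arm 0.41 m, τ = 158.8 × 0.41 = 65.11 N·m clockwise.
Battery pack: 28.9 × 9.8 = 283.2 N down at 0.89 m → arm 0.55 m, τ = 283.2 × 0.55 = 155.8 N·m counterclockwise.
Net moment of known loads = 90.69 N·m counterclockwise.
An unknown mass m at 2.72 m has arm 1.28 m; its moment is m·g·1.28 clockwise.
Setting net torque to zero: m × 9.8 × 1.28 = 90.69 → m = 90.69 / (9.8 × 1.28) = 7.23 kg.

m ≈ 7.23 kg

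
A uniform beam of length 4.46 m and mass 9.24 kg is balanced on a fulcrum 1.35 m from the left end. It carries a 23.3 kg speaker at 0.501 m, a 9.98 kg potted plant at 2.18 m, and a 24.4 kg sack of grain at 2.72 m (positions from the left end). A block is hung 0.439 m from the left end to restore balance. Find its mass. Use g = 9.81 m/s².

m ≈ 33 kg

Take moments about the fulcrum (at 1.35 m from the left end).
Beam weight: 9.24 × 9.81 = 90.64 N down at 2.23 m → arm 0.88 m, τ = 90.64 × 0.88 = 79.76 N·m clockwise.
Speaker: 23.3 × 9.81 = 228.6 N down at 0.501 m → arm 0.849 m, τ = 228.6 × 0.849 = 194.1 N·m counterclockwise.
Potted plant: 9.98 × 9.81 = 97.9 N down at 2.18 m → arm 0.83 m, τ = 97.9 × 0.83 = 81.26 N·m clockwise.
Sack of grain: 24.4 × 9.81 = 239.4 N down at 2.72 m → arm 1.37 m, τ = 239.4 × 1.37 = 328 N·m clockwise.
Net moment of known loads = 294.9 N·m clockwise.
An unknown mass m at 0.439 m has arm 0.911 m; its moment is m·g·0.911 counterclockwise.
For rotational equilibrium, m × 9.81 × 0.911 = 294.9, so m = 294.9 / (9.81 × 0.911) = 33 kg.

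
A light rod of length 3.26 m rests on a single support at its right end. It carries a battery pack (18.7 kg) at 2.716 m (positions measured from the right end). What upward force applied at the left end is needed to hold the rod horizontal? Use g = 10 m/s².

Taking torques about the right end:
Battery pack: 18.7 × 10 = 187 N down at 2.716 m → arm 2.716 m, τ = 187 × 2.716 = 507.9 N·m counterclockwise.
Net moment of the loads = 507.9 N·m counterclockwise.
The upward force F acts at the left end, arm 3.26 m, giving F × 3.26 clockwise.
Balancing moments: F × 3.26 = 507.9, giving F = 507.9 / 3.26 = 156 N.

F ≈ 156 N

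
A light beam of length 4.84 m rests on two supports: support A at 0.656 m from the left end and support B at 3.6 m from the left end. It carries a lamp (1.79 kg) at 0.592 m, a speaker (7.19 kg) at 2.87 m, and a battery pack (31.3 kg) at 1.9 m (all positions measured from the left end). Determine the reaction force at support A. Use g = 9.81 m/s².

Take moments about support B.
Lamp: 1.79 × 9.81 = 17.56 N down at 0.592 m → arm 3.008 m, τ = 17.56 × 3.008 = 52.82 N·m counterclockwise.
Speaker: 7.19 × 9.81 = 70.53 N down at 2.87 m → arm 0.73 m, τ = 70.53 × 0.73 = 51.49 N·m counterclockwise.
Battery pack: 31.3 × 9.81 = 307.1 N down at 1.9 m → arm 1.7 m, τ = 307.1 × 1.7 = 522.1 N·m counterclockwise.
Net load moment about support B = 626.4 N·m counterclockwise.
Reaction R at support A is upward at 0.656 m, arm 2.944 m → moment R × 2.944 clockwise.
Setting net torque to zero: R × 2.944 = 626.4 → R = 213 N.

R_A ≈ 213 N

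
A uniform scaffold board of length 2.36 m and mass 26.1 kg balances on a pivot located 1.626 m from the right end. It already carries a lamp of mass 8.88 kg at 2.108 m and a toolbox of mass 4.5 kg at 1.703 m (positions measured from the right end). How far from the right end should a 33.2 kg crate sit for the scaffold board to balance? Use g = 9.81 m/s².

Choose the pivot (at 1.626 m from the right end) as the axis so the support reaction has zero arm there.
Beam weight: 26.1 × 9.81 = 256 N down at 1.18 m → arm 0.446 m, τ = 256 × 0.446 = 114.2 N·m clockwise.
Lamp: 8.88 × 9.81 = 87.11 N down at 2.108 m → arm 0.482 m, τ = 87.11 × 0.482 = 41.99 N·m counterclockwise.
Toolbox: 4.5 × 9.81 = 44.15 N down at 1.703 m → arm 0.077 m, τ = 44.15 × 0.077 = 3.4 N·m counterclockwise.
Net moment of existing loads = 68.81 N·m clockwise.
The crate weighs 33.2 × 9.81 = 325.7 N and must supply an equal counterclockwise moment, so its lever arm about the pivot is 68.81 / 325.7 = 0.211 m.
That puts it at 1.626 + 0.211 = 1.84 m from the right end.

x ≈ 1.84 m from the right end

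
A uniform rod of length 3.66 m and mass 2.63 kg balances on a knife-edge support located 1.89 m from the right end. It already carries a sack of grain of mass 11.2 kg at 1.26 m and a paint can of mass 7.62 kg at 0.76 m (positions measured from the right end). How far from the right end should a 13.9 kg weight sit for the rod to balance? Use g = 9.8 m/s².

Sum moments about the knife-edge support (at 1.89 m from the right end) (the support reaction has zero arm there).
Beam weight: 2.63 × 9.8 = 25.77 N down at 1.83 m → arm 0.06 m, τ = 25.77 × 0.06 = 1.546 N·m clockwise.
Sack of grain: 11.2 × 9.8 = 109.8 N down at 1.26 m → arm 0.63 m, τ = 109.8 × 0.63 = 69.17 N·m clockwise.
Paint can: 7.62 × 9.8 = 74.68 N down at 0.76 m → arm 1.13 m, τ = 74.68 × 1.13 = 84.39 N·m clockwise.
Net moment of existing loads = 155.1 N·m clockwise.
The weight weighs 13.9 × 9.8 = 136.2 N and must supply an equal counterclockwise moment, so its lever arm about the knife-edge support is 155.1 / 136.2 = 1.14 m.
That puts it at 1.89 + 1.14 = 3.03 m from the right end.

x ≈ 3.03 m from the right end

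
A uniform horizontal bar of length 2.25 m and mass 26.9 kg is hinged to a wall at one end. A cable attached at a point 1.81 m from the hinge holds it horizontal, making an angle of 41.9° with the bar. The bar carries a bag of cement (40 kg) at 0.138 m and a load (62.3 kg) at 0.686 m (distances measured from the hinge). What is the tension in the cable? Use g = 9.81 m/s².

T ≈ 637 N

Choose the hinge as the axis so the unknown hinge reaction has zero arm there.
Beam weight: 26.9 × 9.81 = 263.9 N down at 1.125 m → arm 1.125 m, τ = 263.9 × 1.125 = 296.9 N·m clockwise.
Bag of cement: 40 × 9.81 = 392.4 N down at 0.138 m → arm 0.138 m, τ = 392.4 × 0.138 = 54.15 N·m clockwise.
Load: 62.3 × 9.81 = 611.2 N down at 0.686 m → arm 0.686 m, τ = 611.2 × 0.686 = 419.3 N·m clockwise.
Total clockwise load moment = 770.3 N·m.
The cable tension T acts at 1.81 m; only its component perpendicular to the bar, T sinθ, produces torque. sin 41.9° = 0.6678.
Setting net torque to zero: T × 1.81 × 0.6678 = 770.3 → T = 770.3 / 1.209 = 637 N.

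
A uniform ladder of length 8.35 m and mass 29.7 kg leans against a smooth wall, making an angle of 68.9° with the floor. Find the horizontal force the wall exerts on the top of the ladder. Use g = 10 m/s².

N_wall ≈ 57.3 N

Choose the foot of the ladder as the axis so the floor normal and friction both act there and drop out.
Ladder weight 29.7×10 = 297 N acts at 4.175 m along the ladder; its horizontal arm is 4.175·cos68.9° = 1.503 m → τ = 446.4 N·m clockwise.
Wall normal N acts horizontally at the top; its moment arm is the height L sinθ = 8.35·sin68.9° = 7.79 m, counterclockwise.
Balancing moments: N × 7.79 = 446.4, giving N = 57.3 N.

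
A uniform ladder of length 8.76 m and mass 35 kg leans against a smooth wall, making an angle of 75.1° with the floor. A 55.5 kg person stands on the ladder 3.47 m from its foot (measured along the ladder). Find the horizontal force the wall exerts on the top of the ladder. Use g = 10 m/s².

About the foot of the ladder:
Ladder weight 35×10 = 350 N acts at 4.38 m along the ladder; its horizontal arm is 4.38·cos75.1° = 1.126 m → τ = 394.1 N·m clockwise.
Person: 55.5×10 = 555 N at 3.47 m → arm 0.8923 m → τ = 495.2 N·m clockwise.
Wall normal N acts horizontally at the top; its moment arm is the height L sinθ = 8.76·sin75.1° = 8.465 m, counterclockwise.
Στ = 0 ⇒ N × 8.465 = 889.3 ⇒ N = 105 N.

N_wall ≈ 105 N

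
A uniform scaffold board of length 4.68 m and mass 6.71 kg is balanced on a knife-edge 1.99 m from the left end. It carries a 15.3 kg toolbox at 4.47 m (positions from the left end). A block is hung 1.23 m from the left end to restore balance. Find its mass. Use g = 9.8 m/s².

m ≈ 53 kg

Take moments about the knife-edge (at 1.99 m from the left end).
Beam weight: 6.71 × 9.8 = 65.76 N down at 2.34 m → arm 0.35 m, τ = 65.76 × 0.35 = 23.02 N·m clockwise.
Toolbox: 15.3 × 9.8 = 149.9 N down at 4.47 m → arm 2.48 m, τ = 149.9 × 2.48 = 371.8 N·m clockwise.
Net moment of known loads = 394.8 N·m clockwise.
An unknown mass m at 1.23 m has arm 0.76 m; its moment is m·g·0.76 counterclockwise.
Balancing moments: m × 9.8 × 0.76 = 394.8, giving m = 394.8 / (9.8 × 0.76) = 53 kg.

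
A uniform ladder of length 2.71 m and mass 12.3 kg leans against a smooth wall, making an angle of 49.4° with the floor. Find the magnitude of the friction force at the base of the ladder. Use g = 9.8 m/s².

Sum moments about the foot of the ladder (the floor normal and friction both act there and drop out).
Ladder weight 12.3×9.8 = 120.5 N acts at 1.355 m along the ladder; its horizontal arm is 1.355·cos49.4° = 0.8818 m → τ = 106.3 N·m clockwise.
Wall normal N acts horizontally at the top; its moment arm is the height L sinθ = 2.71·sin49.4° = 2.058 m, counterclockwise.
Balancing moments: N × 2.058 = 106.3, giving N = 51.7 N.
ΣFx = 0: friction at the foot balances the wall's push, so f = N_wall = 51.7 N.

f ≈ 51.7 N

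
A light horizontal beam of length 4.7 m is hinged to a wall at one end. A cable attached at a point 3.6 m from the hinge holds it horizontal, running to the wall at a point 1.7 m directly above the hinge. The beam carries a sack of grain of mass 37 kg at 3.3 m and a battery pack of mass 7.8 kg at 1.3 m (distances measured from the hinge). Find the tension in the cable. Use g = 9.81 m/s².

Sum moments about the hinge (the unknown hinge reaction has zero arm there).
Sack of grain: 37 × 9.81 = 363 N down at 3.3 m → arm 3.3 m, τ = 363 × 3.3 = 1198 N·m clockwise.
Battery pack: 7.8 × 9.81 = 76.52 N down at 1.3 m → arm 1.3 m, τ = 76.52 × 1.3 = 99.48 N·m clockwise.
Total clockwise load moment = 1297 N·m.
The cable tension T acts at 3.6 m; only its component perpendicular to the beam, T sinθ, produces torque. sinθ = h/√(h²+d²) = 1.7/√(1.7²+3.6²) = 0.427.
For rotational equilibrium, T × 3.6 × 0.427 = 1297, so T = 1297 / 1.537 = 844 N.

T ≈ 844 N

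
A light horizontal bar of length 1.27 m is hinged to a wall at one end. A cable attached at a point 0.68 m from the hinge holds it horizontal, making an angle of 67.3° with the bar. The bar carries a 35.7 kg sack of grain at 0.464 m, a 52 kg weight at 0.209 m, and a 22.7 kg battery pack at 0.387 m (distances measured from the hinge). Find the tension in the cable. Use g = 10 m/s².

T ≈ 577 N

Taking torques about the hinge:
Sack of grain: 35.7 × 10 = 357 N down at 0.464 m → arm 0.464 m, τ = 357 × 0.464 = 165.6 N·m clockwise.
Weight: 52 × 10 = 520 N down at 0.209 m → arm 0.209 m, τ = 520 × 0.209 = 108.7 N·m clockwise.
Battery pack: 22.7 × 10 = 227 N down at 0.387 m → arm 0.387 m, τ = 227 × 0.387 = 87.85 N·m clockwise.
Total clockwise load moment = 362.1 N·m.
The cable tension T acts at 0.68 m; only its component perpendicular to the bar, T sinθ, produces torque. sin 67.3° = 0.9225.
For rotational equilibrium, T × 0.68 × 0.9225 = 362.1, so T = 362.1 / 0.6273 = 577 N.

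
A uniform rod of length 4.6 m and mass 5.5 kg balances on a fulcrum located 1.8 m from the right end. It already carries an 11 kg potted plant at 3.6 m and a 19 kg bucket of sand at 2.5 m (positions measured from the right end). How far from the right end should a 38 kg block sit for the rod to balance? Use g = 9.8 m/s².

x ≈ 0.857 m from the right end

Taking torques about the fulcrum (at 1.8 m from the right end):
Beam weight: 5.5 × 9.8 = 53.9 N down at 2.3 m → arm 0.5 m, τ = 53.9 × 0.5 = 26.95 N·m counterclockwise.
Potted plant: 11 × 9.8 = 107.8 N down at 3.6 m → arm 1.8 m, τ = 107.8 × 1.8 = 194 N·m counterclockwise.
Bucket of sand: 19 × 9.8 = 186.2 N down at 2.5 m → arm 0.7 m, τ = 186.2 × 0.7 = 130.3 N·m counterclockwise.
Net moment of existing loads = 351.2 N·m counterclockwise.
The block weighs 38 × 9.8 = 372.4 N and must supply an equal clockwise moment, so its lever arm about the fulcrum is 351.2 / 372.4 = 0.943 m.
That puts it at 1.8 − 0.943 = 0.857 m from the right end.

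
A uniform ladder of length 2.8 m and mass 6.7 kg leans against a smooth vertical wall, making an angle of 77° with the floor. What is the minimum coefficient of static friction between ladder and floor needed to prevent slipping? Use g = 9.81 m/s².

μ_min ≈ 0.115

Choose the foot of the ladder as the axis so the floor normal and friction both act there and drop out.
Ladder weight 6.7×9.81 = 65.73 N acts at 1.4 m along the ladder; its horizontal arm is 1.4·cos77° = 0.3149 m → τ = 20.7 N·m clockwise.
Wall normal N acts horizontally at the top; its moment arm is the height L sinθ = 2.8·sin77° = 2.728 m, counterclockwise.
For rotational equilibrium, N × 2.728 = 20.7, so N = 7.588 N.
ΣFx = 0 ⇒ f = N_wall = 7.588 N. ΣFy = 0 ⇒ N_floor = 65.73 N.
μ_min = f / N_floor = 7.588 / 65.73 = 0.115.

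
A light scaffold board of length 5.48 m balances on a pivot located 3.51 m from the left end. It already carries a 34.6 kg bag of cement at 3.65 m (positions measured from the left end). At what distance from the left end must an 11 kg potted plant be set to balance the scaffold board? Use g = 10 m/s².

About the pivot (at 3.51 m from the left end):
Bag of cement: 34.6 × 10 = 346 N down at 3.65 m → arm 0.14 m, τ = 346 × 0.14 = 48.44 N·m clockwise.
Net moment of existing loads = 48.44 N·m clockwise.
The potted plant weighs 11 × 10 = 110 N and must supply an equal counterclockwise moment, so its lever arm about the pivot is 48.44 / 110 = 0.44 m.
That puts it at 3.51 − 0.44 = 3.07 m from the left end.

x ≈ 3.07 m from the left end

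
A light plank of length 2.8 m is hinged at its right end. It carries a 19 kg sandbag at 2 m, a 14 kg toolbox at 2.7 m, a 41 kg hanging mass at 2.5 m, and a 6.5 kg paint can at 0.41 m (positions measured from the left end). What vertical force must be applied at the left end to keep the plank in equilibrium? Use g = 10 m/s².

About the right end:
Sandbag: 19 × 10 = 190 N down at 2 m → arm 0.8 m, τ = 190 × 0.8 = 152 N·m counterclockwise.
Toolbox: 14 × 10 = 140 N down at 2.7 m → arm 0.1 m, τ = 140 × 0.1 = 14 N·m counterclockwise.
Hanging mass: 41 × 10 = 410 N down at 2.5 m → arm 0.3 m, τ = 410 × 0.3 = 123 N·m counterclockwise.
Paint can: 6.5 × 10 = 65 N down at 0.41 m → arm 2.39 m, τ = 65 × 2.39 = 155.3 N·m counterclockwise.
Net moment of the loads = 444.3 N·m counterclockwise.
The upward force F acts at the left end, arm 2.8 m, giving F × 2.8 clockwise.
Στ = 0 ⇒ F × 2.8 = 444.3 ⇒ F = 444.3 / 2.8 = 159 N.

F ≈ 159 N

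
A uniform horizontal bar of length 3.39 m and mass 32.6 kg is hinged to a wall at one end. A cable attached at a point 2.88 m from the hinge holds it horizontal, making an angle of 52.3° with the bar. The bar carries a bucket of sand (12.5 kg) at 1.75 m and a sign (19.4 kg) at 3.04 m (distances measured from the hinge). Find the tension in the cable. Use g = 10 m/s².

About the hinge:
Beam weight: 32.6 × 10 = 326 N down at 1.695 m → arm 1.695 m, τ = 326 × 1.695 = 552.6 N·m clockwise.
Bucket of sand: 12.5 × 10 = 125 N down at 1.75 m → arm 1.75 m, τ = 125 × 1.75 = 218.8 N·m clockwise.
Sign: 19.4 × 10 = 194 N down at 3.04 m → arm 3.04 m, τ = 194 × 3.04 = 589.8 N·m clockwise.
Total clockwise load moment = 1361 N·m.
The cable tension T acts at 2.88 m; only its component perpendicular to the bar, T sinθ, produces torque. sin 52.3° = 0.7912.
Balancing moments: T × 2.88 × 0.7912 = 1361, giving T = 1361 / 2.279 = 597 N.

T ≈ 597 N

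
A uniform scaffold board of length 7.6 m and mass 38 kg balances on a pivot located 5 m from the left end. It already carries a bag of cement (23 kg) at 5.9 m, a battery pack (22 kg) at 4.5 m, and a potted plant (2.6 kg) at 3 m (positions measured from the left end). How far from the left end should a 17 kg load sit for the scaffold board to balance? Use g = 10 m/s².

x ≈ 7.42 m from the left end

Taking torques about the pivot (at 5 m from the left end):
Beam weight: 38 × 10 = 380 N down at 3.8 m → arm 1.2 m, τ = 380 × 1.2 = 456 N·m counterclockwise.
Bag of cement: 23 × 10 = 230 N down at 5.9 m → arm 0.9 m, τ = 230 × 0.9 = 207 N·m clockwise.
Battery pack: 22 × 10 = 220 N down at 4.5 m → arm 0.5 m, τ = 220 × 0.5 = 110 N·m counterclockwise.
Potted plant: 2.6 × 10 = 26 N down at 3 m → arm 2 m, τ = 26 × 2 = 52 N·m counterclockwise.
Net moment of existing loads = 411 N·m counterclockwise.
The load weighs 17 × 10 = 170 N and must supply an equal clockwise moment, so its lever arm about the pivot is 411 / 170 = 2.42 m.
That puts it at 5 + 2.42 = 7.42 m from the left end.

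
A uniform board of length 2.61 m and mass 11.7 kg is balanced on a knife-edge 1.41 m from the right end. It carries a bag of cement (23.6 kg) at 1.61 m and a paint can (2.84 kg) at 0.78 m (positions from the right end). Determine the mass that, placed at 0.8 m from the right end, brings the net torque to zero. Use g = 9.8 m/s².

m ≈ 2.79 kg

Sum moments about the knife-edge (at 1.41 m from the right end) (the support reaction has zero arm there).
Beam weight: 11.7 × 9.8 = 114.7 N down at 1.305 m → arm 0.105 m, τ = 114.7 × 0.105 = 12.04 N·m clockwise.
Bag of cement: 23.6 × 9.8 = 231.3 N down at 1.61 m → arm 0.2 m, τ = 231.3 × 0.2 = 46.26 N·m counterclockwise.
Paint can: 2.84 × 9.8 = 27.83 N down at 0.78 m → arm 0.63 m, τ = 27.83 × 0.63 = 17.53 N·m clockwise.
Net moment of known loads = 16.69 N·m counterclockwise.
An unknown mass m at 0.8 m has arm 0.61 m; its moment is m·g·0.61 clockwise.
Balancing moments: m × 9.8 × 0.61 = 16.69, giving m = 16.69 / (9.8 × 0.61) = 2.79 kg.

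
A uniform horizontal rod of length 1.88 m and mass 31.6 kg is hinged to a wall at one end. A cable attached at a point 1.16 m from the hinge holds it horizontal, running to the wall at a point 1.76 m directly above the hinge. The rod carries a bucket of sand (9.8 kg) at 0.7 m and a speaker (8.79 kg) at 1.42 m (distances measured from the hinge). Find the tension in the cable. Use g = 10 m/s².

T ≈ 506 N

Choose the hinge as the axis so the unknown hinge reaction has zero arm there.
Beam weight: 31.6 × 10 = 316 N down at 0.94 m → arm 0.94 m, τ = 316 × 0.94 = 297 N·m clockwise.
Bucket of sand: 9.8 × 10 = 98 N down at 0.7 m → arm 0.7 m, τ = 98 × 0.7 = 68.6 N·m clockwise.
Speaker: 8.79 × 10 = 87.9 N down at 1.42 m → arm 1.42 m, τ = 87.9 × 1.42 = 124.8 N·m clockwise.
Total clockwise load moment = 490.4 N·m.
The cable tension T acts at 1.16 m; only its component perpendicular to the rod, T sinθ, produces torque. sinθ = h/√(h²+d²) = 1.76/√(1.76²+1.16²) = 0.835.
Setting net torque to zero: T × 1.16 × 0.835 = 490.4 → T = 490.4 / 0.9686 = 506 N.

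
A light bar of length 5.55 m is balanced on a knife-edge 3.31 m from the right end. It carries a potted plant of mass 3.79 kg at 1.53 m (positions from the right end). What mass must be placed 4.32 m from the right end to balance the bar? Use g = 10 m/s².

Choose the knife-edge (at 3.31 m from the right end) as the axis so the support reaction has zero arm there.
Potted plant: 3.79 × 10 = 37.9 N down at 1.53 m → arm 1.78 m, τ = 37.9 × 1.78 = 67.46 N·m clockwise.
Net moment of known loads = 67.46 N·m clockwise.
An unknown mass m at 4.32 m has arm 1.01 m; its moment is m·g·1.01 counterclockwise.
Setting net torque to zero: m × 10 × 1.01 = 67.46 → m = 67.46 / (10 × 1.01) = 6.68 kg.

m ≈ 6.68 kg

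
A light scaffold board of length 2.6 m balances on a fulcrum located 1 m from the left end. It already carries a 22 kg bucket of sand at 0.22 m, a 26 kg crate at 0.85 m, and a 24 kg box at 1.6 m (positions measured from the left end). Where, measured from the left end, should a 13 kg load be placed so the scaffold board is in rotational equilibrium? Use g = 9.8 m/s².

Take moments about the fulcrum (at 1 m from the left end).
Bucket of sand: 22 × 9.8 = 215.6 N down at 0.22 m → arm 0.78 m, τ = 215.6 × 0.78 = 168.2 N·m counterclockwise.
Crate: 26 × 9.8 = 254.8 N down at 0.85 m → arm 0.15 m, τ = 254.8 × 0.15 = 38.22 N·m counterclockwise.
Box: 24 × 9.8 = 235.2 N down at 1.6 m → arm 0.6 m, τ = 235.2 × 0.6 = 141.1 N·m clockwise.
Net moment of existing loads = 65.32 N·m counterclockwise.
The load weighs 13 × 9.8 = 127.4 N and must supply an equal clockwise moment, so its lever arm about the fulcrum is 65.32 / 127.4 = 0.513 m.
That puts it at 1 + 0.513 = 1.51 m from the left end.

x ≈ 1.51 m from the left end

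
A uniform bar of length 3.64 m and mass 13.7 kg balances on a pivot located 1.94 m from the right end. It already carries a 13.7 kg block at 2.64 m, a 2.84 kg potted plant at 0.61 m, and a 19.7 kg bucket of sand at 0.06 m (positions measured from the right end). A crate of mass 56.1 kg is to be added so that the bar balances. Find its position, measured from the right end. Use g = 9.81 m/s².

Choose the pivot (at 1.94 m from the right end) as the axis so the support reaction has zero arm there.
Beam weight: 13.7 × 9.81 = 134.4 N down at 1.82 m → arm 0.12 m, τ = 134.4 × 0.12 = 16.13 N·m clockwise.
Block: 13.7 × 9.81 = 134.4 N down at 2.64 m → arm 0.7 m, τ = 134.4 × 0.7 = 94.08 N·m counterclockwise.
Potted plant: 2.84 × 9.81 = 27.86 N down at 0.61 m → arm 1.33 m, τ = 27.86 × 1.33 = 37.05 N·m clockwise.
Bucket of sand: 19.7 × 9.81 = 193.3 N down at 0.06 m → arm 1.88 m, τ = 193.3 × 1.88 = 363.4 N·m clockwise.
Net moment of existing loads = 322.5 N·m clockwise.
The crate weighs 56.1 × 9.81 = 550.3 N and must supply an equal counterclockwise moment, so its lever arm about the pivot is 322.5 / 550.3 = 0.586 m.
That puts it at 1.94 + 0.586 = 2.53 m from the right end.

x ≈ 2.53 m from the right end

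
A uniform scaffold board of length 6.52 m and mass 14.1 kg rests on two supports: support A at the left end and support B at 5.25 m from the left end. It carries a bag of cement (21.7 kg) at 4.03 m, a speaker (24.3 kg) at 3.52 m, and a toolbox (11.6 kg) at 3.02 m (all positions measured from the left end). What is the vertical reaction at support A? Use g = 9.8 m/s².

Sum moments about support B (its reaction then has zero moment arm).
Beam weight: 14.1 × 9.8 = 138.2 N down at 3.26 m → arm 1.99 m, τ = 138.2 × 1.99 = 275 N·m counterclockwise.
Bag of cement: 21.7 × 9.8 = 212.7 N down at 4.03 m → arm 1.22 m, τ = 212.7 × 1.22 = 259.5 N·m counterclockwise.
Speaker: 24.3 × 9.8 = 238.1 N down at 3.52 m → arm 1.73 m, τ = 238.1 × 1.73 = 411.9 N·m counterclockwise.
Toolbox: 11.6 × 9.8 = 113.7 N down at 3.02 m → arm 2.23 m, τ = 113.7 × 2.23 = 253.6 N·m counterclockwise.
Net load moment about support B = 1200 N·m counterclockwise.
Reaction R at support A is upward at 0 m, arm 5.25 m → moment R × 5.25 clockwise.
Στ = 0 ⇒ R × 5.25 = 1200 ⇒ R = 229 N.

R_A ≈ 229 N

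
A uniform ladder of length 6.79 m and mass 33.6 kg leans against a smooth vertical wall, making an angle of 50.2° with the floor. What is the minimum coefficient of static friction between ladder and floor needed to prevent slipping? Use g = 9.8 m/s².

μ_min ≈ 0.417

Sum moments about the foot of the ladder (the floor normal and friction both act there and drop out).
Ladder weight 33.6×9.8 = 329.3 N acts at 3.395 m along the ladder; its horizontal arm is 3.395·cos50.2° = 2.173 m → τ = 715.6 N·m clockwise.
Wall normal N acts horizontally at the top; its moment arm is the height L sinθ = 6.79·sin50.2° = 5.217 m, counterclockwise.
Balancing moments: N × 5.217 = 715.6, giving N = 137.2 N.
ΣFx = 0 ⇒ f = N_wall = 137.2 N. ΣFy = 0 ⇒ N_floor = 329.3 N.
μ_min = f / N_floor = 137.2 / 329.3 = 0.417.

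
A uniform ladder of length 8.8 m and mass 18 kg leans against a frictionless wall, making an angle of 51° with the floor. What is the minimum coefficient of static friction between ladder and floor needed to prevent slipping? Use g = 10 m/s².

Sum moments about the foot of the ladder (the floor normal and friction both act there and drop out).
Ladder weight 18×10 = 180 N acts at 4.4 m along the ladder; its horizontal arm is 4.4·cos51° = 2.769 m → τ = 498.4 N·m clockwise.
Wall normal N acts horizontally at the top; its moment arm is the height L sinθ = 8.8·sin51° = 6.839 m, counterclockwise.
Στ = 0 ⇒ N × 6.839 = 498.4 ⇒ N = 72.88 N.
ΣFx = 0 ⇒ f = N_wall = 72.88 N. ΣFy = 0 ⇒ N_floor = 180 N.
μ_min = f / N_floor = 72.88 / 180 = 0.405.

μ_min ≈ 0.405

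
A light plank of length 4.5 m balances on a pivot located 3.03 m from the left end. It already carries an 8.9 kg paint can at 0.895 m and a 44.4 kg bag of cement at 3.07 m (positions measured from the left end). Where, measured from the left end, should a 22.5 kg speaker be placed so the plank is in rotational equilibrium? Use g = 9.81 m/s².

Choose the pivot (at 3.03 m from the left end) as the axis so the support reaction has zero arm there.
Paint can: 8.9 × 9.81 = 87.31 N down at 0.895 m → arm 2.135 m, τ = 87.31 × 2.135 = 186.4 N·m counterclockwise.
Bag of cement: 44.4 × 9.81 = 435.6 N down at 3.07 m → arm 0.04 m, τ = 435.6 × 0.04 = 17.42 N·m clockwise.
Net moment of existing loads = 169 N·m counterclockwise.
The speaker weighs 22.5 × 9.81 = 220.7 N and must supply an equal clockwise moment, so its lever arm about the pivot is 169 / 220.7 = 0.766 m.
That puts it at 3.03 + 0.766 = 3.8 m from the left end.

x ≈ 3.8 m from the left end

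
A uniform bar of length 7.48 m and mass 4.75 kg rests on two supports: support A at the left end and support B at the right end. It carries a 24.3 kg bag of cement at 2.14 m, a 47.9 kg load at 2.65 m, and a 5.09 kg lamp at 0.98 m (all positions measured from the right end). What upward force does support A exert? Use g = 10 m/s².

R_A ≈ 270 N

About support B:
Beam weight: 4.75 × 10 = 47.5 N down at 3.74 m → arm 3.74 m, τ = 47.5 × 3.74 = 177.7 N·m counterclockwise.
Bag of cement: 24.3 × 10 = 243 N down at 2.14 m → arm 2.14 m, τ = 243 × 2.14 = 520 N·m counterclockwise.
Load: 47.9 × 10 = 479 N down at 2.65 m → arm 2.65 m, τ = 479 × 2.65 = 1269 N·m counterclockwise.
Lamp: 5.09 × 10 = 50.9 N down at 0.98 m → arm 0.98 m, τ = 50.9 × 0.98 = 49.88 N·m counterclockwise.
Net load moment about support B = 2017 N·m counterclockwise.
Reaction R at support A is upward at 7.48 m, arm 7.48 m → moment R × 7.48 clockwise.
Balancing moments: R × 7.48 = 2017, giving R = 270 N.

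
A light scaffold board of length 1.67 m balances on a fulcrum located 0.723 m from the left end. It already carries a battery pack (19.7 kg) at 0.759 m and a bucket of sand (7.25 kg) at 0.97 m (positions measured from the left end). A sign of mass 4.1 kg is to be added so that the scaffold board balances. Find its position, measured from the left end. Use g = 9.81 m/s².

Sum moments about the fulcrum (at 0.723 m from the left end) (the support reaction has zero arm there).
Battery pack: 19.7 × 9.81 = 193.3 N down at 0.759 m → arm 0.036 m, τ = 193.3 × 0.036 = 6.959 N·m clockwise.
Bucket of sand: 7.25 × 9.81 = 71.12 N down at 0.97 m → arm 0.247 m, τ = 71.12 × 0.247 = 17.57 N·m clockwise.
Net moment of existing loads = 24.53 N·m clockwise.
The sign weighs 4.1 × 9.81 = 40.22 N and must supply an equal counterclockwise moment, so its lever arm about the fulcrum is 24.53 / 40.22 = 0.61 m.
That puts it at 0.723 − 0.61 = 0.113 m from the left end.

x ≈ 0.113 m from the left end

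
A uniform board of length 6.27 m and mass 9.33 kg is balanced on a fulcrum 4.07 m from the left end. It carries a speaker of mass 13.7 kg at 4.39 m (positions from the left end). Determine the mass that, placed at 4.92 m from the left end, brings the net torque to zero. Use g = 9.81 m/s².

Taking torques about the fulcrum (at 4.07 m from the left end):
Beam weight: 9.33 × 9.81 = 91.53 N down at 3.135 m → arm 0.935 m, τ = 91.53 × 0.935 = 85.58 N·m counterclockwise.
Speaker: 13.7 × 9.81 = 134.4 N down at 4.39 m → arm 0.32 m, τ = 134.4 × 0.32 = 43.01 N·m clockwise.
Net moment of known loads = 42.57 N·m counterclockwise.
An unknown mass m at 4.92 m has arm 0.85 m; its moment is m·g·0.85 clockwise.
For rotational equilibrium, m × 9.81 × 0.85 = 42.57, so m = 42.57 / (9.81 × 0.85) = 5.11 kg.

m ≈ 5.11 kg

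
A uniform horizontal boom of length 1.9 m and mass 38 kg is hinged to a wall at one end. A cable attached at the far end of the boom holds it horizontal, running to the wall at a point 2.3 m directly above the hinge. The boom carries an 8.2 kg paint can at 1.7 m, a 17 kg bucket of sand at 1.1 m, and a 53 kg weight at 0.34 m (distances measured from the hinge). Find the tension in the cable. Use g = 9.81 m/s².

T ≈ 581 N

Sum moments about the hinge (the unknown hinge reaction has zero arm there).
Beam weight: 38 × 9.81 = 372.8 N down at 0.95 m → arm 0.95 m, τ = 372.8 × 0.95 = 354.2 N·m clockwise.
Paint can: 8.2 × 9.81 = 80.44 N down at 1.7 m → arm 1.7 m, τ = 80.44 × 1.7 = 136.7 N·m clockwise.
Bucket of sand: 17 × 9.81 = 166.8 N down at 1.1 m → arm 1.1 m, τ = 166.8 × 1.1 = 183.5 N·m clockwise.
Weight: 53 × 9.81 = 519.9 N down at 0.34 m → arm 0.34 m, τ = 519.9 × 0.34 = 176.8 N·m clockwise.
Total clockwise load moment = 851.2 N·m.
The cable tension T acts at 1.9 m; only its component perpendicular to the boom, T sinθ, produces torque. sinθ = h/√(h²+d²) = 2.3/√(2.3²+1.9²) = 0.771.
Setting net torque to zero: T × 1.9 × 0.771 = 851.2 → T = 851.2 / 1.465 = 581 N.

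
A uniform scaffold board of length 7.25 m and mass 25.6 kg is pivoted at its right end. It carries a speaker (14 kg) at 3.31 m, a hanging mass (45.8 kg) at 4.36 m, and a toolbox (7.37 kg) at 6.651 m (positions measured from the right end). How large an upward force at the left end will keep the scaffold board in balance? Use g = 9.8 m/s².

About the right end:
Beam weight: 25.6 × 9.8 = 250.9 N down at 3.625 m → arm 3.625 m, τ = 250.9 × 3.625 = 909.5 N·m counterclockwise.
Speaker: 14 × 9.8 = 137.2 N down at 3.31 m → arm 3.31 m, τ = 137.2 × 3.31 = 454.1 N·m counterclockwise.
Hanging mass: 45.8 × 9.8 = 448.8 N down at 4.36 m → arm 4.36 m, τ = 448.8 × 4.36 = 1957 N·m counterclockwise.
Toolbox: 7.37 × 9.8 = 72.23 N down at 6.651 m → arm 6.651 m, τ = 72.23 × 6.651 = 480.4 N·m counterclockwise.
Net moment of the loads = 3801 N·m counterclockwise.
The upward force F acts at the left end, arm 7.25 m, giving F × 7.25 clockwise.
For rotational equilibrium, F × 7.25 = 3801, so F = 3801 / 7.25 = 524 N.

F ≈ 524 N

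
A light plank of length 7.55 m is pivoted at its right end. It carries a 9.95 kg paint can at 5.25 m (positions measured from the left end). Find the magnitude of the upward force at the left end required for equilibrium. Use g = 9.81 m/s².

Choose the right end as the axis so the unknown pivot reaction has zero arm there.
Paint can: 9.95 × 9.81 = 97.61 N down at 5.25 m → arm 2.3 m, τ = 97.61 × 2.3 = 224.5 N·m counterclockwise.
Net moment of the loads = 224.5 N·m counterclockwise.
The upward force F acts at the left end, arm 7.55 m, giving F × 7.55 clockwise.
Balancing moments: F × 7.55 = 224.5, giving F = 224.5 / 7.55 = 29.7 N.

F ≈ 29.7 N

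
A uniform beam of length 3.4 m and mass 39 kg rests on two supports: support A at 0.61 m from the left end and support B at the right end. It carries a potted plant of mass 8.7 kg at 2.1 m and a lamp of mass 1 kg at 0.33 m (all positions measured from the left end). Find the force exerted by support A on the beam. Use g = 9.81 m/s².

R_A ≈ 284 N

Taking torques about support B:
Beam weight: 39 × 9.81 = 382.6 N down at 1.7 m → arm 1.7 m, τ = 382.6 × 1.7 = 650.4 N·m counterclockwise.
Potted plant: 8.7 × 9.81 = 85.35 N down at 2.1 m → arm 1.3 m, τ = 85.35 × 1.3 = 111 N·m counterclockwise.
Lamp: 1 × 9.81 = 9.81 N down at 0.33 m → arm 3.07 m, τ = 9.81 × 3.07 = 30.12 N·m counterclockwise.
Net load moment about support B = 791.5 N·m counterclockwise.
Reaction R at support A is upward at 0.61 m, arm 2.79 m → moment R × 2.79 clockwise.
Στ = 0 ⇒ R × 2.79 = 791.5 ⇒ R = 284 N.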